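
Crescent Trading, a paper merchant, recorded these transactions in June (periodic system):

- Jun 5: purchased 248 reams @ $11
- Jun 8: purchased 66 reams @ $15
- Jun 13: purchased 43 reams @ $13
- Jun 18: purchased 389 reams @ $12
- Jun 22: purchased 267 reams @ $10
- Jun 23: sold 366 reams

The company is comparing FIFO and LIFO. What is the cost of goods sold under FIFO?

FIFO COGS: 248 @ $11 + 66 @ $15 + 43 @ $13 + 9 @ $12 = $4,385
LIFO COGS: 267 @ $10 + 99 @ $12 = $3,858

COGS = $4,385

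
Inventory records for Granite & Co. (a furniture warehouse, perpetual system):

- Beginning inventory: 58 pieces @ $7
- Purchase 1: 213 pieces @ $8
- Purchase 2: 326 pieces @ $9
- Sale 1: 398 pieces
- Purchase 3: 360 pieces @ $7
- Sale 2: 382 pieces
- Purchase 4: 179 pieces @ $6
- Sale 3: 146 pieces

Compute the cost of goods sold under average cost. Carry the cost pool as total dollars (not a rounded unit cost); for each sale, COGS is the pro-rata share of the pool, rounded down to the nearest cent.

After Beginning: 58 on hand, pool $406.00 (≈ $7.0000 each)
After Purchase 1: 271 on hand, pool $2,110.00 (≈ $7.7860 each)
After Purchase 2: 597 on hand, pool $5,044.00 (≈ $8.4489 each)
Sale 1, sell 398: 398/597 × $5,044.00 → $3,362.66
After Purchase 3: 559 on hand, pool $4,201.34 (≈ $7.5158 each)
Sale 2, sell 382: 382/559 × $4,201.34 → $2,871.04
After Purchase 4: 356 on hand, pool $2,404.30 (≈ $6.7537 each)
Sale 3, sell 146: 146/356 × $2,404.30 → $986.03
Total COGS = $3,362.66 + $2,871.04 + $986.03 = $7,219.73
Ending inventory (cost pool remaining) = $1,418.27
Check: goods available $8,638.00 = COGS $7,219.73 + ending $1,418.27

COGS = $7,219.73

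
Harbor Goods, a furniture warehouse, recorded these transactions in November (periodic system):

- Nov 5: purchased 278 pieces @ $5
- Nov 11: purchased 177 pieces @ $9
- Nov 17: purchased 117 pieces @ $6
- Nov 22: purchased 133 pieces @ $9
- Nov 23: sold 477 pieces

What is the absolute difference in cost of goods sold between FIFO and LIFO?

$627

FIFO COGS: 278 @ $5 + 177 @ $9 + 22 @ $6 = $3,115
LIFO COGS: 133 @ $9 + 117 @ $6 + 177 @ $9 + 50 @ $5 = $3,742
Difference = |$3,115 − $3,742| = $627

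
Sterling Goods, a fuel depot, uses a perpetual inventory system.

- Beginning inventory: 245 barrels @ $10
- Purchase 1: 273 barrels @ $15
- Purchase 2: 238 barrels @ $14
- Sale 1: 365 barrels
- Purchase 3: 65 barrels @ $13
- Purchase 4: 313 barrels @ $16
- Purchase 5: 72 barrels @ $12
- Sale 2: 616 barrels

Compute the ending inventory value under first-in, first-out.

Sale 1 (365) [FIFO — oldest first]: 245 @ $10 + 120 @ $15 = $4,250
Sale 2 (616) [FIFO — oldest first]: 153 @ $15 + 238 @ $14 + 65 @ $13 + 160 @ $16 = $9,032
Total COGS = $4,250 + $9,032 = $13,282
Ending inventory: 153 @ $16 + 72 @ $12 = $3,312

Ending inventory = $3,312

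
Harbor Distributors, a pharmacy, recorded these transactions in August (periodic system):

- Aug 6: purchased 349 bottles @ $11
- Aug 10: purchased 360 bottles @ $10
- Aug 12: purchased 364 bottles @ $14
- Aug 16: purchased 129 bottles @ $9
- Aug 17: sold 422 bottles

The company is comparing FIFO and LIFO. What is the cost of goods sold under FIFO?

COGS = $4,569

FIFO COGS: 349 @ $11 + 73 @ $10 = $4,569
LIFO COGS: 129 @ $9 + 293 @ $14 = $5,263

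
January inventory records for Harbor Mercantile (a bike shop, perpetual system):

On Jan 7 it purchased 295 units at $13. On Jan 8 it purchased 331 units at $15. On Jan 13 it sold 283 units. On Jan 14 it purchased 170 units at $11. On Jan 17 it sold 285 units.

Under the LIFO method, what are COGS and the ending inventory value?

Jan 13, 283 sold [LIFO — newest first]: 283 @ $15 = $4,245
Jan 17, 285 sold [LIFO — newest first]: 170 @ $11 + 48 @ $15 + 67 @ $13 = $3,461
Total COGS = $4,245 + $3,461 = $7,706
Ending inventory: 228 @ $13 = $2,964
Check: goods available $10,670 = COGS $7,706 + ending $2,964

COGS = $7,706; ending inventory = $2,964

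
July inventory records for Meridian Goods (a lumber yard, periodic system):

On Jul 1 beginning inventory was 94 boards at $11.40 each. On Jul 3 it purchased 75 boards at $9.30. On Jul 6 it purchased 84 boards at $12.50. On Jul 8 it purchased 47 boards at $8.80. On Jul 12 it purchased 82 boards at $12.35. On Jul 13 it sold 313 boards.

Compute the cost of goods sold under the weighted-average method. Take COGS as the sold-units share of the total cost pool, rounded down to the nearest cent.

Jul 13, sell 313: 313/382 × $4,245.40 → $3,478.56
Ending inventory (cost pool remaining) = $766.84
Check: goods available $4,245.40 = COGS $3,478.56 + ending $766.84

COGS = $3,478.56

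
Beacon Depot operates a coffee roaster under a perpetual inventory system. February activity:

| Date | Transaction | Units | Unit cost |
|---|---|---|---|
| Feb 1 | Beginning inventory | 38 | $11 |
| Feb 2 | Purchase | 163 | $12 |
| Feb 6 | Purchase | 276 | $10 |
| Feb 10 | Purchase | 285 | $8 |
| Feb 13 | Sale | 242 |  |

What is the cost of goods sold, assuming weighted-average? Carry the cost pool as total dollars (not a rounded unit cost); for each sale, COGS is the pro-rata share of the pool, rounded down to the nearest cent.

COGS = $2,354.57

After Feb 1: 38 on hand, pool $418.00 (≈ $11.0000 each)
After Feb 2: 201 on hand, pool $2,374.00 (≈ $11.8109 each)
After Feb 6: 477 on hand, pool $5,134.00 (≈ $10.7631 each)
After Feb 10: 762 on hand, pool $7,414.00 (≈ $9.7297 each)
Feb 13, sell 242: 242/762 × $7,414.00 → $2,354.57
Ending inventory (cost pool remaining) = $5,059.43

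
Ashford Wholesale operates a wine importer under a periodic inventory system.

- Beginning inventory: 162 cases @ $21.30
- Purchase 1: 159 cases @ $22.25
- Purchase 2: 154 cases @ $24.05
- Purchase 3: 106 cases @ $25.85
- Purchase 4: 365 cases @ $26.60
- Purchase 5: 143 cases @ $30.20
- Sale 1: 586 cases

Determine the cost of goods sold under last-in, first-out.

COGS = $16,043.90

Sale 1 (586) [LIFO — newest first]: 143 @ $30.20 + 365 @ $26.60 + 78 @ $25.85 = $16,043.90
Ending inventory: 162 @ $21.30 + 159 @ $22.25 + 154 @ $24.05 + 28 @ $25.85 = $11,415.85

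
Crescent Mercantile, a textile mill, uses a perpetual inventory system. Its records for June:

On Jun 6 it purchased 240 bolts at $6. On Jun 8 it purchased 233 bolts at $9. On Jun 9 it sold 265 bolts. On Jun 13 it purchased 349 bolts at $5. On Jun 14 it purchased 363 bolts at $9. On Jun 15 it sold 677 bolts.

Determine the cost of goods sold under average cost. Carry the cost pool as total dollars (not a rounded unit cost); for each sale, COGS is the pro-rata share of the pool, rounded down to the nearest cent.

COGS = $6,814.35

After Jun 6: 240 on hand, pool $1,440.00 (≈ $6.0000 each)
After Jun 8: 473 on hand, pool $3,537.00 (≈ $7.4778 each)
Jun 9, sell 265: 265/473 × $3,537.00 → $1,981.61
After Jun 13: 557 on hand, pool $3,300.39 (≈ $5.9253 each)
After Jun 14: 920 on hand, pool $6,567.39 (≈ $7.1385 each)
Jun 15, sell 677: 677/920 × $6,567.39 → $4,832.74
Total COGS = $1,981.61 + $4,832.74 = $6,814.35
Ending inventory (cost pool remaining) = $1,734.65
Check: goods available $8,549.00 = COGS $6,814.35 + ending $1,734.65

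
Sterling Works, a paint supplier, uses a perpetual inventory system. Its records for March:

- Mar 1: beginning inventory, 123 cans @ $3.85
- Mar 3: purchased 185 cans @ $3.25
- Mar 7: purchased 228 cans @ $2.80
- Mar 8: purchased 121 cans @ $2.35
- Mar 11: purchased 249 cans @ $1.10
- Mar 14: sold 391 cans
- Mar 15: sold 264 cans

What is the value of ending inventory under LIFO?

Mar 14, 391 sold [LIFO — newest first]: 249 @ $1.10 + 121 @ $2.35 + 21 @ $2.80 = $617.05
Mar 15, 264 sold [LIFO — newest first]: 207 @ $2.80 + 57 @ $3.25 = $764.85
Total COGS = $617.05 + $764.85 = $1,381.90
Ending inventory: 123 @ $3.85 + 128 @ $3.25 = $889.55

Ending inventory = $889.55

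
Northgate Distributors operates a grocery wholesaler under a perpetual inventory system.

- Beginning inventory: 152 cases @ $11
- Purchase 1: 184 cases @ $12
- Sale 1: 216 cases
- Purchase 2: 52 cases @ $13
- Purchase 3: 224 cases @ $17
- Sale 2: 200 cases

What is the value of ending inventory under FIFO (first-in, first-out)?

Sale 1 (216) [FIFO — oldest first]: 152 @ $11 + 64 @ $12 = $2,440
Sale 2 (200) [FIFO — oldest first]: 120 @ $12 + 52 @ $13 + 28 @ $17 = $2,592
Total COGS = $2,440 + $2,592 = $5,032
Ending inventory: 196 @ $17 = $3,332
Check: goods available $8,364 = COGS $5,032 + ending $3,332

Ending inventory = $3,332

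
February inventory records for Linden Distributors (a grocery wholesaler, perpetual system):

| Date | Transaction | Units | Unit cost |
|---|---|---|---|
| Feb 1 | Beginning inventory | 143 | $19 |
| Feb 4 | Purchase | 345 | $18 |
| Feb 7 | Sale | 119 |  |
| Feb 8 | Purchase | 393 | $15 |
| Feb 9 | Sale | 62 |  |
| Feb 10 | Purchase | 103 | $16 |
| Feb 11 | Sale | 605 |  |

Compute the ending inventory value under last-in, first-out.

Ending inventory = $3,707

Feb 7, 119 sold [LIFO — newest first]: 119 @ $18 = $2,142
Feb 9, 62 sold [LIFO — newest first]: 62 @ $15 = $930
Feb 11, 605 sold [LIFO — newest first]: 103 @ $16 + 331 @ $15 + 171 @ $18 = $9,691
Total COGS = $2,142 + $930 + $9,691 = $12,763
Ending inventory: 143 @ $19 + 55 @ $18 = $3,707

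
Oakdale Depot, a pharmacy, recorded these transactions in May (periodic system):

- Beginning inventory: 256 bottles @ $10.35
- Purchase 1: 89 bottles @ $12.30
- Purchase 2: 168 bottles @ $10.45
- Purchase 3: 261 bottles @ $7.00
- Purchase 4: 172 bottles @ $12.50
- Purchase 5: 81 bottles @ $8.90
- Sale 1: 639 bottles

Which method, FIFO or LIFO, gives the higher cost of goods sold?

FIFO

FIFO COGS: 256 @ $10.35 + 89 @ $12.30 + 168 @ $10.45 + 126 @ $7.00 = $6,381.90
LIFO COGS: 81 @ $8.90 + 172 @ $12.50 + 261 @ $7.00 + 125 @ $10.45 = $6,004.15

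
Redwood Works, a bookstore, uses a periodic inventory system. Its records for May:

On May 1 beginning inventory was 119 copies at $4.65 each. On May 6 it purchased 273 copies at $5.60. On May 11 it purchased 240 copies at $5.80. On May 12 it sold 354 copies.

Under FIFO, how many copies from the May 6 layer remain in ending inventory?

May 12, 354 sold [FIFO — oldest first]: 119 @ $4.65 + 235 @ $5.60 = $1,869.35
Ending inventory: 38 @ $5.60 + 240 @ $5.80 = $1,604.80

38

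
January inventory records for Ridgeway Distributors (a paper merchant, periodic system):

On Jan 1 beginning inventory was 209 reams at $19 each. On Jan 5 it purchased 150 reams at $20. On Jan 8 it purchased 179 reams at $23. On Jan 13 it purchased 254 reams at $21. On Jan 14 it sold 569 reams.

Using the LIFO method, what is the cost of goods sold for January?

Jan 14, 569 sold [LIFO — newest first]: 254 @ $21 + 179 @ $23 + 136 @ $20 = $12,171
Ending inventory: 209 @ $19 + 14 @ $20 = $4,251

COGS = $12,171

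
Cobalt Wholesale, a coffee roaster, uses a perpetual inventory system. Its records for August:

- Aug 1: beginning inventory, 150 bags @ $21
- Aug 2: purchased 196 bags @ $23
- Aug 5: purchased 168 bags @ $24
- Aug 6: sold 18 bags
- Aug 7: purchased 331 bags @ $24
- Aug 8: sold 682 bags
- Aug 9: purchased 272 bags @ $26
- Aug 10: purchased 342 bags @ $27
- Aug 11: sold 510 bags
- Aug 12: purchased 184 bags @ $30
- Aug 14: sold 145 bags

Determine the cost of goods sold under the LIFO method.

COGS = $34,541

Aug 6, 18 sold [LIFO — newest first]: 18 @ $24 = $432
Aug 8, 682 sold [LIFO — newest first]: 331 @ $24 + 150 @ $24 + 196 @ $23 + 5 @ $21 = $16,157
Aug 11, 510 sold [LIFO — newest first]: 342 @ $27 + 168 @ $26 = $13,602
Aug 14, 145 sold [LIFO — newest first]: 145 @ $30 = $4,350
Total COGS = $432 + $16,157 + $13,602 + $4,350 = $34,541
Ending inventory: 145 @ $21 + 104 @ $26 + 39 @ $30 = $6,919
Check: goods available $41,460 = COGS $34,541 + ending $6,919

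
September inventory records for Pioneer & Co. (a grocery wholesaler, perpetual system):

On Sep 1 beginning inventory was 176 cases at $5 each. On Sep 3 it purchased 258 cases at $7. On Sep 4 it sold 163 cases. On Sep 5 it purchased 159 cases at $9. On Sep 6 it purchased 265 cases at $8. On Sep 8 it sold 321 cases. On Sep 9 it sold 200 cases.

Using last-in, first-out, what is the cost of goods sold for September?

Sep 4, 163 sold [LIFO — newest first]: 163 @ $7 = $1,141
Sep 8, 321 sold [LIFO — newest first]: 265 @ $8 + 56 @ $9 = $2,624
Sep 9, 200 sold [LIFO — newest first]: 103 @ $9 + 95 @ $7 + 2 @ $5 = $1,602
Total COGS = $1,141 + $2,624 + $1,602 = $5,367
Ending inventory: 174 @ $5 = $870

COGS = $5,367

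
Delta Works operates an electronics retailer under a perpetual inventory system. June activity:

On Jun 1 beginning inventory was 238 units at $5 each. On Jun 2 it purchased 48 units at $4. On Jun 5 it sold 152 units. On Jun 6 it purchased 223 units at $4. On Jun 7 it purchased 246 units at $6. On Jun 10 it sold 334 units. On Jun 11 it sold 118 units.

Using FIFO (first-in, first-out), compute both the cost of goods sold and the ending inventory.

COGS = $2,844; ending inventory = $906

Jun 5, 152 sold [FIFO — oldest first]: 152 @ $5 = $760
Jun 10, 334 sold [FIFO — oldest first]: 86 @ $5 + 48 @ $4 + 200 @ $4 = $1,422
Jun 11, 118 sold [FIFO — oldest first]: 23 @ $4 + 95 @ $6 = $662
Total COGS = $760 + $1,422 + $662 = $2,844
Ending inventory: 151 @ $6 = $906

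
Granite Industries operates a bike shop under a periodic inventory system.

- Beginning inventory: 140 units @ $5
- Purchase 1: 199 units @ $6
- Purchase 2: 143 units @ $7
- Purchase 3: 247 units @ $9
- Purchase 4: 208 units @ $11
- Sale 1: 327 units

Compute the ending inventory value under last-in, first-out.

Sale 1 (327) [LIFO — newest first]: 208 @ $11 + 119 @ $9 = $3,359
Ending inventory: 140 @ $5 + 199 @ $6 + 143 @ $7 + 128 @ $9 = $4,047

Ending inventory = $4,047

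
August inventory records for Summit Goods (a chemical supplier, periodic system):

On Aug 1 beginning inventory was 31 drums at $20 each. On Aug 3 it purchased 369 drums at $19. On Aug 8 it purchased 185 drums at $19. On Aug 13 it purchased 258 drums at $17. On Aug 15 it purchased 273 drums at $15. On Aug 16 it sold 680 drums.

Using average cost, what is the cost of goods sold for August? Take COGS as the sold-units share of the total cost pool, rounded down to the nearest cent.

COGS = $11,959.10

Aug 16, sell 680: 680/1116 × $19,627.00 → $11,959.10
Ending inventory (cost pool remaining) = $7,667.90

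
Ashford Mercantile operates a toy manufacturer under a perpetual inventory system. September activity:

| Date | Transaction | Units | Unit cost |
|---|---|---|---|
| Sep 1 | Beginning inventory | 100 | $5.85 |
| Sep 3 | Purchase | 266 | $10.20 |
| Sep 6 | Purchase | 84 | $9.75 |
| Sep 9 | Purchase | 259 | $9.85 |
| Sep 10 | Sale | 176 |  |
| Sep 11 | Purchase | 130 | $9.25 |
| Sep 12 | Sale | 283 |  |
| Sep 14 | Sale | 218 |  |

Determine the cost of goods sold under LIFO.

COGS = $6,653.45

Sep 10, 176 sold [LIFO — newest first]: 176 @ $9.85 = $1,733.60
Sep 12, 283 sold [LIFO — newest first]: 130 @ $9.25 + 83 @ $9.85 + 70 @ $9.75 = $2,702.55
Sep 14, 218 sold [LIFO — newest first]: 14 @ $9.75 + 204 @ $10.20 = $2,217.30
Total COGS = $1,733.60 + $2,702.55 + $2,217.30 = $6,653.45
Ending inventory: 100 @ $5.85 + 62 @ $10.20 = $1,217.40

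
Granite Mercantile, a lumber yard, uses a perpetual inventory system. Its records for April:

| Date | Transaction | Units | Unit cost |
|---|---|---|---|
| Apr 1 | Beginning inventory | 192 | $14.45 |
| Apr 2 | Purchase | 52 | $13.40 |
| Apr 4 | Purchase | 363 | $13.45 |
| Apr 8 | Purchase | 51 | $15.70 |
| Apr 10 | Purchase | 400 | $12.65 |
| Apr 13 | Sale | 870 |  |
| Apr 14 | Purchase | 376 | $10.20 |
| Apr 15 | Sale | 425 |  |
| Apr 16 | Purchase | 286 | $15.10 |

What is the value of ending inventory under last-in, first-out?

Apr 13, 870 sold [LIFO — newest first]: 400 @ $12.65 + 51 @ $15.70 + 363 @ $13.45 + 52 @ $13.40 + 4 @ $14.45 = $11,497.65
Apr 15, 425 sold [LIFO — newest first]: 376 @ $10.20 + 49 @ $14.45 = $4,543.25
Total COGS = $11,497.65 + $4,543.25 = $16,040.90
Ending inventory: 139 @ $14.45 + 286 @ $15.10 = $6,327.15
Check: goods available $22,368.05 = COGS $16,040.90 + ending $6,327.15

Ending inventory = $6,327.15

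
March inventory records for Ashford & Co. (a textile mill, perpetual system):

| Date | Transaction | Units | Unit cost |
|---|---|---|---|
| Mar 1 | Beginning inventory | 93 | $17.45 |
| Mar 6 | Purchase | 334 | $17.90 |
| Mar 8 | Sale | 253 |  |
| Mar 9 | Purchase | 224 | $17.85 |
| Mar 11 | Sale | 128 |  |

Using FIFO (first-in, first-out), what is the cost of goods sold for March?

COGS = $6,778.05

Mar 8, 253 sold [FIFO — oldest first]: 93 @ $17.45 + 160 @ $17.90 = $4,486.85
Mar 11, 128 sold [FIFO — oldest first]: 128 @ $17.90 = $2,291.20
Total COGS = $4,486.85 + $2,291.20 = $6,778.05
Ending inventory: 46 @ $17.90 + 224 @ $17.85 = $4,821.80
Check: goods available $11,599.85 = COGS $6,778.05 + ending $4,821.80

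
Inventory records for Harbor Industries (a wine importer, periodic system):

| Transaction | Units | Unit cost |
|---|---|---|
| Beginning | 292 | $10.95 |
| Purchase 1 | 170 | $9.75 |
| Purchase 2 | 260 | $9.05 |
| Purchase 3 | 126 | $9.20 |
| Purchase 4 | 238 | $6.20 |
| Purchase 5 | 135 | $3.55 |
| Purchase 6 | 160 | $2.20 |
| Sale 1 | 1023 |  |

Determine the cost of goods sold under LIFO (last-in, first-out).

COGS = $6,833.05

Sale 1 (1023) [LIFO — newest first]: 160 @ $2.20 + 135 @ $3.55 + 238 @ $6.20 + 126 @ $9.20 + 260 @ $9.05 + 104 @ $9.75 = $6,833.05
Ending inventory: 292 @ $10.95 + 66 @ $9.75 = $3,840.90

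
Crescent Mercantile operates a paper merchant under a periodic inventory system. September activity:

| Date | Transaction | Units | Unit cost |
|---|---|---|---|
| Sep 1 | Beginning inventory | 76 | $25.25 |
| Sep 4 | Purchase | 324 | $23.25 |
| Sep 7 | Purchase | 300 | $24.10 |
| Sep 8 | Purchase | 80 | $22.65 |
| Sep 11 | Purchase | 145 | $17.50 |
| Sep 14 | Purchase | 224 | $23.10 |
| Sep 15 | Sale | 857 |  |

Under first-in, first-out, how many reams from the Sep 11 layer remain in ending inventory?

Sep 15, 857 sold [FIFO — oldest first]: 76 @ $25.25 + 324 @ $23.25 + 300 @ $24.10 + 80 @ $22.65 + 77 @ $17.50 = $19,841.50
Ending inventory: 68 @ $17.50 + 224 @ $23.10 = $6,364.40

68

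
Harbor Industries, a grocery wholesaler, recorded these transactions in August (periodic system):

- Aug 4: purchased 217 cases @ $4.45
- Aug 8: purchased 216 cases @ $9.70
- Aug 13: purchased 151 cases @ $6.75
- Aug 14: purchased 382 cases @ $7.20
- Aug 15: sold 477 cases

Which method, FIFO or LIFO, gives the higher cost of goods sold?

LIFO

FIFO COGS: 217 @ $4.45 + 216 @ $9.70 + 44 @ $6.75 = $3,357.85
LIFO COGS: 382 @ $7.20 + 95 @ $6.75 = $3,391.65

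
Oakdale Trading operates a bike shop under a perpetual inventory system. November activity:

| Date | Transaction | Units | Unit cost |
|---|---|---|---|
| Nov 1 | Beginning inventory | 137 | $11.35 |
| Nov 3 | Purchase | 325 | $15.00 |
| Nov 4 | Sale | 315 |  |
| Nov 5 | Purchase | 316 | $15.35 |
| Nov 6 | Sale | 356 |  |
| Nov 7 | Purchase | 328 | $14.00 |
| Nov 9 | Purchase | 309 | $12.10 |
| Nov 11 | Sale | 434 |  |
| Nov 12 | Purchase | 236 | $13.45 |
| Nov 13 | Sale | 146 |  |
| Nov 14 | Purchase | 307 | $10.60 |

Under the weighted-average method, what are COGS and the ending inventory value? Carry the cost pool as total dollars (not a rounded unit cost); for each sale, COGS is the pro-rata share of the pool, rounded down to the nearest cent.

COGS = $17,430.70; ending inventory = $8,609.15

After Nov 1: 137 on hand, pool $1,554.95 (≈ $11.3500 each)
After Nov 3: 462 on hand, pool $6,429.95 (≈ $13.9176 each)
Nov 4, sell 315: 315/462 × $6,429.95 → $4,384.05
After Nov 5: 463 on hand, pool $6,896.50 (≈ $14.8952 each)
Nov 6, sell 356: 356/463 × $6,896.50 → $5,302.70
After Nov 7: 435 on hand, pool $6,185.80 (≈ $14.2202 each)
After Nov 9: 744 on hand, pool $9,924.70 (≈ $13.3397 each)
Nov 11, sell 434: 434/744 × $9,924.70 → $5,789.40
After Nov 12: 546 on hand, pool $7,309.50 (≈ $13.3874 each)
Nov 13, sell 146: 146/546 × $7,309.50 → $1,954.55
After Nov 14: 707 on hand, pool $8,609.15 (≈ $12.1770 each)
Total COGS = $4,384.05 + $5,302.70 + $5,789.40 + $1,954.55 = $17,430.70
Ending inventory (cost pool remaining) = $8,609.15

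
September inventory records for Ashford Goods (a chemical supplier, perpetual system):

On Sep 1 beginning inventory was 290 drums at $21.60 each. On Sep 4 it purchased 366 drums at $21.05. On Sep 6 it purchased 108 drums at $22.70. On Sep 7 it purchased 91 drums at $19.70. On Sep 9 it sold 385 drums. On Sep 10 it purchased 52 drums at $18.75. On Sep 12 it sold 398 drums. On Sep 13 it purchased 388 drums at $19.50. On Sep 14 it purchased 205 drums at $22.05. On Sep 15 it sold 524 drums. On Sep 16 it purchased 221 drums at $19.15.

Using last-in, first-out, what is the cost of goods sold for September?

Sep 9, 385 sold [LIFO — newest first]: 91 @ $19.70 + 108 @ $22.70 + 186 @ $21.05 = $8,159.60
Sep 12, 398 sold [LIFO — newest first]: 52 @ $18.75 + 180 @ $21.05 + 166 @ $21.60 = $8,349.60
Sep 15, 524 sold [LIFO — newest first]: 205 @ $22.05 + 319 @ $19.50 = $10,740.75
Total COGS = $8,159.60 + $8,349.60 + $10,740.75 = $27,249.95
Ending inventory: 124 @ $21.60 + 69 @ $19.50 + 221 @ $19.15 = $8,256.05
Check: goods available $35,506.00 = COGS $27,249.95 + ending $8,256.05

COGS = $27,249.95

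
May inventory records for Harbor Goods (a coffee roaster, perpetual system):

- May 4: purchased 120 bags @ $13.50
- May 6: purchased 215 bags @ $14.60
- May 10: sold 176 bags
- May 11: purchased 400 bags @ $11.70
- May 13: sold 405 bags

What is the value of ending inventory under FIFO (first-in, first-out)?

Ending inventory = $1,801.80

May 10, 176 sold [FIFO — oldest first]: 120 @ $13.50 + 56 @ $14.60 = $2,437.60
May 13, 405 sold [FIFO — oldest first]: 159 @ $14.60 + 246 @ $11.70 = $5,199.60
Total COGS = $2,437.60 + $5,199.60 = $7,637.20
Ending inventory: 154 @ $11.70 = $1,801.80
Check: goods available $9,439.00 = COGS $7,637.20 + ending $1,801.80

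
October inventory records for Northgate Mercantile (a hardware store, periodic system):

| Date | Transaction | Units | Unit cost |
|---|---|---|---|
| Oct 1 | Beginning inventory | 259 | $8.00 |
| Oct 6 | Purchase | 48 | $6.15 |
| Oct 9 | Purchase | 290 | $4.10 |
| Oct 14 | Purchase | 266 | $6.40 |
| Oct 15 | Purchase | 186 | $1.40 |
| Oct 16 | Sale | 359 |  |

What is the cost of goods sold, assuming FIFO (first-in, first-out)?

Oct 16, 359 sold [FIFO — oldest first]: 259 @ $8.00 + 48 @ $6.15 + 52 @ $4.10 = $2,580.40
Ending inventory: 238 @ $4.10 + 266 @ $6.40 + 186 @ $1.40 = $2,938.60

COGS = $2,580.40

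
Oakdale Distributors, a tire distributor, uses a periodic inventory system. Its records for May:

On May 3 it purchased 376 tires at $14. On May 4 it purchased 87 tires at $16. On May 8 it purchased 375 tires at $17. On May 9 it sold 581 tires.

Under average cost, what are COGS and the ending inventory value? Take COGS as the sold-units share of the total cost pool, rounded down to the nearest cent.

COGS = $9,034.61; ending inventory = $3,996.39

May 9, sell 581: 581/838 × $13,031.00 → $9,034.61
Ending inventory (cost pool remaining) = $3,996.39
Check: goods available $13,031.00 = COGS $9,034.61 + ending $3,996.39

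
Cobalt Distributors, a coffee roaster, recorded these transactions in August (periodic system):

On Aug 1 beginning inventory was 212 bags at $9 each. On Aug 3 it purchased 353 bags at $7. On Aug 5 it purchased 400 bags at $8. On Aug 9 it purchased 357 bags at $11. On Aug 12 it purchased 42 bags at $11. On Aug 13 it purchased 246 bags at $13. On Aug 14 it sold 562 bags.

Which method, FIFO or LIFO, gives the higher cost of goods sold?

FIFO COGS: 212 @ $9 + 350 @ $7 = $4,358
LIFO COGS: 246 @ $13 + 42 @ $11 + 274 @ $11 = $6,674

LIFO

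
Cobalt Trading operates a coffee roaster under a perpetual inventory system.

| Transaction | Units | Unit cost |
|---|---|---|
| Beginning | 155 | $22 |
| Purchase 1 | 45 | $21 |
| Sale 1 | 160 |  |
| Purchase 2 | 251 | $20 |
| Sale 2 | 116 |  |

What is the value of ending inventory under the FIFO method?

Ending inventory = $3,500

Sale 1 (160) [FIFO — oldest first]: 155 @ $22 + 5 @ $21 = $3,515
Sale 2 (116) [FIFO — oldest first]: 40 @ $21 + 76 @ $20 = $2,360
Total COGS = $3,515 + $2,360 = $5,875
Ending inventory: 175 @ $20 = $3,500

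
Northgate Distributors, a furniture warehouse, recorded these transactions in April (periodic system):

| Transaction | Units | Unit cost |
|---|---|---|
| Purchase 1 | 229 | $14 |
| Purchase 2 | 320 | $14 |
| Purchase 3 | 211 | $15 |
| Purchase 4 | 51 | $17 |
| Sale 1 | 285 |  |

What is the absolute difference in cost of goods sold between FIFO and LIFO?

$364

FIFO COGS: 229 @ $14 + 56 @ $14 = $3,990
LIFO COGS: 51 @ $17 + 211 @ $15 + 23 @ $14 = $4,354
Difference = |$3,990 − $4,354| = $364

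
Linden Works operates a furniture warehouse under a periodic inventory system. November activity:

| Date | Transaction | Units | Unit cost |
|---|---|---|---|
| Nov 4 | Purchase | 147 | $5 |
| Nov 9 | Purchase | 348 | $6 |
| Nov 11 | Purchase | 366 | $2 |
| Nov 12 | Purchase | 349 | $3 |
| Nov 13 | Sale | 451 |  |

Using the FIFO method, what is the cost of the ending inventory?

Ending inventory = $2,043

Nov 13, 451 sold [FIFO — oldest first]: 147 @ $5 + 304 @ $6 = $2,559
Ending inventory: 44 @ $6 + 366 @ $2 + 349 @ $3 = $2,043
Check: goods available $4,602 = COGS $2,559 + ending $2,043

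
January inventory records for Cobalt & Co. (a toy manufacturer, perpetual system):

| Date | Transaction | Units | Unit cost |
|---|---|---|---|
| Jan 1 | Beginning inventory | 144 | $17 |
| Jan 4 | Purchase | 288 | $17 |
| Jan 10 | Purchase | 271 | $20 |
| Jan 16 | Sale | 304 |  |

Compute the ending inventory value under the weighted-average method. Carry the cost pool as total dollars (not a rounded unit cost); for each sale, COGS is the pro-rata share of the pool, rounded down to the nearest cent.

After Jan 1: 144 on hand, pool $2,448.00 (≈ $17.0000 each)
After Jan 4: 432 on hand, pool $7,344.00 (≈ $17.0000 each)
After Jan 10: 703 on hand, pool $12,764.00 (≈ $18.1565 each)
Jan 16, sell 304: 304/703 × $12,764.00 → $5,519.56
Ending inventory (cost pool remaining) = $7,244.44
Check: goods available $12,764.00 = COGS $5,519.56 + ending $7,244.44

Ending inventory = $7,244.44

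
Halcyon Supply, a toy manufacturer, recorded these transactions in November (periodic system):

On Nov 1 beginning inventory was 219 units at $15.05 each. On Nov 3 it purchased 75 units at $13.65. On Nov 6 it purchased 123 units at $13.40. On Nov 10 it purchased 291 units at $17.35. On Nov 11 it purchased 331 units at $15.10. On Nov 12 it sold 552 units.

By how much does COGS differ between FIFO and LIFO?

$522.30

FIFO COGS: 219 @ $15.05 + 75 @ $13.65 + 123 @ $13.40 + 135 @ $17.35 = $8,310.15
LIFO COGS: 331 @ $15.10 + 221 @ $17.35 = $8,832.45
Difference = |$8,310.15 − $8,832.45| = $522.30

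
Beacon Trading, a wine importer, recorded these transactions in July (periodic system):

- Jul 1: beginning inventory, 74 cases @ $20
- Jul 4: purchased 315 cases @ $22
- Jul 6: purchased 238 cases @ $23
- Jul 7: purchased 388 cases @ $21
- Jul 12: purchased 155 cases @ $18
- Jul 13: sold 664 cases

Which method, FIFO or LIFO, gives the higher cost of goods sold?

FIFO

FIFO COGS: 74 @ $20 + 315 @ $22 + 238 @ $23 + 37 @ $21 = $14,661
LIFO COGS: 155 @ $18 + 388 @ $21 + 121 @ $23 = $13,721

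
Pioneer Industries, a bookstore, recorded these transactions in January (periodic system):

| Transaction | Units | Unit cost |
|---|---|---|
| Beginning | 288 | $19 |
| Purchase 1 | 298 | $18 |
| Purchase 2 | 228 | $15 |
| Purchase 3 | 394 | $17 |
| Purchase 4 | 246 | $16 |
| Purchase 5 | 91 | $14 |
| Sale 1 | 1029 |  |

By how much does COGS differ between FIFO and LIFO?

$1,323

FIFO COGS: 288 @ $19 + 298 @ $18 + 228 @ $15 + 215 @ $17 = $17,911
LIFO COGS: 91 @ $14 + 246 @ $16 + 394 @ $17 + 228 @ $15 + 70 @ $18 = $16,588
Difference = |$17,911 − $16,588| = $1,323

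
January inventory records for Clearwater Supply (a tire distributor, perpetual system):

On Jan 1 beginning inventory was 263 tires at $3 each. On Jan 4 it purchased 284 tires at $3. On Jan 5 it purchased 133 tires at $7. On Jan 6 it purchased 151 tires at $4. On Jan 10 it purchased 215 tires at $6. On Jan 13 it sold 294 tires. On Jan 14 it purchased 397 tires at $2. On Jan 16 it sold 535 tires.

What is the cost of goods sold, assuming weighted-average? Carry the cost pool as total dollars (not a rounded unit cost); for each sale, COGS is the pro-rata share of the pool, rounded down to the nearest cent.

After Jan 1: 263 on hand, pool $789.00 (≈ $3.0000 each)
After Jan 4: 547 on hand, pool $1,641.00 (≈ $3.0000 each)
After Jan 5: 680 on hand, pool $2,572.00 (≈ $3.7824 each)
After Jan 6: 831 on hand, pool $3,176.00 (≈ $3.8219 each)
After Jan 10: 1046 on hand, pool $4,466.00 (≈ $4.2696 each)
Jan 13, sell 294: 294/1046 × $4,466.00 → $1,255.26
After Jan 14: 1149 on hand, pool $4,004.74 (≈ $3.4854 each)
Jan 16, sell 535: 535/1149 × $4,004.74 → $1,864.69
Total COGS = $1,255.26 + $1,864.69 = $3,119.95
Ending inventory (cost pool remaining) = $2,140.05
Check: goods available $5,260.00 = COGS $3,119.95 + ending $2,140.05

COGS = $3,119.95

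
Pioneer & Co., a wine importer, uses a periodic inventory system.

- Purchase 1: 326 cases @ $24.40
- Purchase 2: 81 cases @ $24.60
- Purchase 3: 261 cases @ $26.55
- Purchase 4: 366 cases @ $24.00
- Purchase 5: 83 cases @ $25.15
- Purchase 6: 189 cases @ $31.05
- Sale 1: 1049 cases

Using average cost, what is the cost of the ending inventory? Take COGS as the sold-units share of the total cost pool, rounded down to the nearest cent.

Sale 1, sell 1049: 1049/1306 × $33,616.45 → $27,001.26
Ending inventory (cost pool remaining) = $6,615.19
Check: goods available $33,616.45 = COGS $27,001.26 + ending $6,615.19

Ending inventory = $6,615.19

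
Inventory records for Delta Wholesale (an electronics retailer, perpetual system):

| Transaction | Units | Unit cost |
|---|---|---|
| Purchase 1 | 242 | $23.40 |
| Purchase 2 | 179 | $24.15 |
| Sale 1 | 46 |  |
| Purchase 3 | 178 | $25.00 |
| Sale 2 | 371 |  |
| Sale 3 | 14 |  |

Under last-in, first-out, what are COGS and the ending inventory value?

Sale 1 (46) [LIFO — newest first]: 46 @ $24.15 = $1,110.90
Sale 2 (371) [LIFO — newest first]: 178 @ $25.00 + 133 @ $24.15 + 60 @ $23.40 = $9,065.95
Sale 3 (14) [LIFO — newest first]: 14 @ $23.40 = $327.60
Total COGS = $1,110.90 + $9,065.95 + $327.60 = $10,504.45
Ending inventory: 168 @ $23.40 = $3,931.20

COGS = $10,504.45; ending inventory = $3,931.20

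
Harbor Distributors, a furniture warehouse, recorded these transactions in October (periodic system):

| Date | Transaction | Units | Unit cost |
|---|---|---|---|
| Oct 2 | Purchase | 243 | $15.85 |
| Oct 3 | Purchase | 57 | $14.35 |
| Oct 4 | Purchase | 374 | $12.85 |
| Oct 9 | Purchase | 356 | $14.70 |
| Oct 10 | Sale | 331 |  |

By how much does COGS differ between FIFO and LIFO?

FIFO COGS: 243 @ $15.85 + 57 @ $14.35 + 31 @ $12.85 = $5,067.85
LIFO COGS: 331 @ $14.70 = $4,865.70
Difference = |$5,067.85 − $4,865.70| = $202.15

$202.15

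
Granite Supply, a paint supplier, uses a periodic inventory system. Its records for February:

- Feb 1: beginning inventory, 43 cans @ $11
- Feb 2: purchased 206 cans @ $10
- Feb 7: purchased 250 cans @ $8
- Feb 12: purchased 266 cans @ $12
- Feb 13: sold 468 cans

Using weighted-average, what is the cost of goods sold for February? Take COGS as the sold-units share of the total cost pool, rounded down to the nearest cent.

Feb 13, sell 468: 468/765 × $7,725.00 → $4,725.88
Ending inventory (cost pool remaining) = $2,999.12
Check: goods available $7,725.00 = COGS $4,725.88 + ending $2,999.12

COGS = $4,725.88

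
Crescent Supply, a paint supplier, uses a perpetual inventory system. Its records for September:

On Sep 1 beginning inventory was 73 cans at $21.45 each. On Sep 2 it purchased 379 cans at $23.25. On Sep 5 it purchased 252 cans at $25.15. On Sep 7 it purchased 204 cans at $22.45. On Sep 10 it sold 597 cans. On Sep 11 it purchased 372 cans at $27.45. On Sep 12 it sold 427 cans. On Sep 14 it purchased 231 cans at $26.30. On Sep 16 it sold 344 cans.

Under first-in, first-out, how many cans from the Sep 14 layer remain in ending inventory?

143

Sep 10, 597 sold [FIFO — oldest first]: 73 @ $21.45 + 379 @ $23.25 + 145 @ $25.15 = $14,024.35
Sep 12, 427 sold [FIFO — oldest first]: 107 @ $25.15 + 204 @ $22.45 + 116 @ $27.45 = $10,455.05
Sep 16, 344 sold [FIFO — oldest first]: 256 @ $27.45 + 88 @ $26.30 = $9,341.60
Total COGS = $14,024.35 + $10,455.05 + $9,341.60 = $33,821.00
Ending inventory: 143 @ $26.30 = $3,760.90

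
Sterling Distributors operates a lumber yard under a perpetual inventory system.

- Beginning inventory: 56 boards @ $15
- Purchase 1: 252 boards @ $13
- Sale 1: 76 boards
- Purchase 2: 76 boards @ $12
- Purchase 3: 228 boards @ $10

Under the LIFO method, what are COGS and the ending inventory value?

Sale 1 (76) [LIFO — newest first]: 76 @ $13 = $988
Ending inventory: 56 @ $15 + 176 @ $13 + 76 @ $12 + 228 @ $10 = $6,320

COGS = $988; ending inventory = $6,320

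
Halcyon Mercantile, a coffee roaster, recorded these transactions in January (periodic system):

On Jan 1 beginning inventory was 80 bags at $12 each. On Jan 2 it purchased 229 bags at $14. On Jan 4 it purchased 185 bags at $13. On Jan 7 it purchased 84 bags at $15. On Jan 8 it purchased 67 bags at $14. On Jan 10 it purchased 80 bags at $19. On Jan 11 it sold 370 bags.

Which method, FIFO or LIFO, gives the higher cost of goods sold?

FIFO COGS: 80 @ $12 + 229 @ $14 + 61 @ $13 = $4,959
LIFO COGS: 80 @ $19 + 67 @ $14 + 84 @ $15 + 139 @ $13 = $5,525

LIFO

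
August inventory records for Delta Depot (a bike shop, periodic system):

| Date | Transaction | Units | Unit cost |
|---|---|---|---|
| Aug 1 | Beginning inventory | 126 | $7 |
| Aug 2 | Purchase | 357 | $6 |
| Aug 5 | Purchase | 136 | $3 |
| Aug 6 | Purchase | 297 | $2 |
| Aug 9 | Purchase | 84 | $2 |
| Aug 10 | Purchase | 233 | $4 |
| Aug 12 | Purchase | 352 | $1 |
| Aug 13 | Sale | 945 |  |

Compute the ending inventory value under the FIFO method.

Aug 13, 945 sold [FIFO — oldest first]: 126 @ $7 + 357 @ $6 + 136 @ $3 + 297 @ $2 + 29 @ $2 = $4,084
Ending inventory: 55 @ $2 + 233 @ $4 + 352 @ $1 = $1,394
Check: goods available $5,478 = COGS $4,084 + ending $1,394

Ending inventory = $1,394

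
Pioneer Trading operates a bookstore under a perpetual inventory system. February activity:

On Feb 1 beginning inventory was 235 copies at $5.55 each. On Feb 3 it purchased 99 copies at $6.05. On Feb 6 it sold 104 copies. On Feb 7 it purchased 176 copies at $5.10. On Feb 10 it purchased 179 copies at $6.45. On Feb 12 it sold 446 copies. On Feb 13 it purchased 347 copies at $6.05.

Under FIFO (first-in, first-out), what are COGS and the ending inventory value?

Feb 6, 104 sold [FIFO — oldest first]: 104 @ $5.55 = $577.20
Feb 12, 446 sold [FIFO — oldest first]: 131 @ $5.55 + 99 @ $6.05 + 176 @ $5.10 + 40 @ $6.45 = $2,481.60
Total COGS = $577.20 + $2,481.60 = $3,058.80
Ending inventory: 139 @ $6.45 + 347 @ $6.05 = $2,995.90

COGS = $3,058.80; ending inventory = $2,995.90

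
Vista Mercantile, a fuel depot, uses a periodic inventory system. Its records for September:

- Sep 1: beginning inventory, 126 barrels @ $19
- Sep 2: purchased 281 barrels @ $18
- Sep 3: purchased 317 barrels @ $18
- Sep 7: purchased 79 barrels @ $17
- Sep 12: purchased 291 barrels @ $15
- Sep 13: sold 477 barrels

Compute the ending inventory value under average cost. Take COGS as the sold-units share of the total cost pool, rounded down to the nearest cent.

Sep 13, sell 477: 477/1094 × $18,866.00 → $8,225.85
Ending inventory (cost pool remaining) = $10,640.15
Check: goods available $18,866.00 = COGS $8,225.85 + ending $10,640.15

Ending inventory = $10,640.15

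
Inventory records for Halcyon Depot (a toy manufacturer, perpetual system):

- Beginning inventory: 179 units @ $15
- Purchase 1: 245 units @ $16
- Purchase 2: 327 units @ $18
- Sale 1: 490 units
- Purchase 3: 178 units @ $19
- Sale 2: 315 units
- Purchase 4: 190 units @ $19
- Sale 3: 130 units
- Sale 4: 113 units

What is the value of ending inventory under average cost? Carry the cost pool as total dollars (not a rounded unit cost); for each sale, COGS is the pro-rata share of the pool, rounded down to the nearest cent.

After Beginning: 179 on hand, pool $2,685.00 (≈ $15.0000 each)
After Purchase 1: 424 on hand, pool $6,605.00 (≈ $15.5778 each)
After Purchase 2: 751 on hand, pool $12,491.00 (≈ $16.6325 each)
Sale 1, sell 490: 490/751 × $12,491.00 → $8,149.92
After Purchase 3: 439 on hand, pool $7,723.08 (≈ $17.5924 each)
Sale 2, sell 315: 315/439 × $7,723.08 → $5,541.61
After Purchase 4: 314 on hand, pool $5,791.47 (≈ $18.4442 each)
Sale 3, sell 130: 130/314 × $5,791.47 → $2,397.74
Sale 4, sell 113: 113/184 × $3,393.73 → $2,084.19
Total COGS = $8,149.92 + $5,541.61 + $2,397.74 + $2,084.19 = $18,173.46
Ending inventory (cost pool remaining) = $1,309.54

Ending inventory = $1,309.54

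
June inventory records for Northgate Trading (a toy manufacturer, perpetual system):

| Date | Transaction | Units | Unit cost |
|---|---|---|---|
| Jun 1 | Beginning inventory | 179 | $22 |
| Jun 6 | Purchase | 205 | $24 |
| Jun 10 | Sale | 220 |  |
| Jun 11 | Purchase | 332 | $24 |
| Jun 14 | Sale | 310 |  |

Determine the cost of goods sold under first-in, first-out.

COGS = $12,362

Jun 10, 220 sold [FIFO — oldest first]: 179 @ $22 + 41 @ $24 = $4,922
Jun 14, 310 sold [FIFO — oldest first]: 164 @ $24 + 146 @ $24 = $7,440
Total COGS = $4,922 + $7,440 = $12,362
Ending inventory: 186 @ $24 = $4,464
Check: goods available $16,826 = COGS $12,362 + ending $4,464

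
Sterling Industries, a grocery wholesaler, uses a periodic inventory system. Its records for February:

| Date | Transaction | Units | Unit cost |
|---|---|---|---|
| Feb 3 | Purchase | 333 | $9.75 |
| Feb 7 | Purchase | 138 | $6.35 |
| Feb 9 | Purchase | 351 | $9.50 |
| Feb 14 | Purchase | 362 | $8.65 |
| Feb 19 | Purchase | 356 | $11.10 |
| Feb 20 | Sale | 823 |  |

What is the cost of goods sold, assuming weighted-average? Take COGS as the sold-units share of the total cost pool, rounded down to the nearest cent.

Feb 20, sell 823: 823/1540 × $14,540.45 → $7,770.64
Ending inventory (cost pool remaining) = $6,769.81
Check: goods available $14,540.45 = COGS $7,770.64 + ending $6,769.81

COGS = $7,770.64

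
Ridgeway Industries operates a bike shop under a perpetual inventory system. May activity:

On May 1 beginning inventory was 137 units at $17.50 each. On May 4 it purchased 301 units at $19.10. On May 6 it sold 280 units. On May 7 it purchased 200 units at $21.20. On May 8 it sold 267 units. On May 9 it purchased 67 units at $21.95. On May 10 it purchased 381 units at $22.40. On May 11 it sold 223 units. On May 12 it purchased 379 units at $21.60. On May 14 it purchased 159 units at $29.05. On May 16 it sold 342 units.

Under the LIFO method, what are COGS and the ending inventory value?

May 6, 280 sold [LIFO — newest first]: 280 @ $19.10 = $5,348.00
May 8, 267 sold [LIFO — newest first]: 200 @ $21.20 + 21 @ $19.10 + 46 @ $17.50 = $5,446.10
May 11, 223 sold [LIFO — newest first]: 223 @ $22.40 = $4,995.20
May 16, 342 sold [LIFO — newest first]: 159 @ $29.05 + 183 @ $21.60 = $8,571.75
Total COGS = $5,348.00 + $5,446.10 + $4,995.20 + $8,571.75 = $24,361.05
Ending inventory: 91 @ $17.50 + 67 @ $21.95 + 158 @ $22.40 + 196 @ $21.60 = $10,835.95
Check: goods available $35,197.00 = COGS $24,361.05 + ending $10,835.95

COGS = $24,361.05; ending inventory = $10,835.95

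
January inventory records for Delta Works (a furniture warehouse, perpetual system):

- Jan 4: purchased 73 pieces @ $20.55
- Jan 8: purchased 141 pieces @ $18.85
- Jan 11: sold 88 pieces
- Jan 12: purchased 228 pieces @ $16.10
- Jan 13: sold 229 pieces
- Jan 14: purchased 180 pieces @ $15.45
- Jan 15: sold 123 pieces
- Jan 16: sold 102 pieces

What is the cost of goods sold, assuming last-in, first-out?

COGS = $8,977.70

Jan 11, 88 sold [LIFO — newest first]: 88 @ $18.85 = $1,658.80
Jan 13, 229 sold [LIFO — newest first]: 228 @ $16.10 + 1 @ $18.85 = $3,689.65
Jan 15, 123 sold [LIFO — newest first]: 123 @ $15.45 = $1,900.35
Jan 16, 102 sold [LIFO — newest first]: 57 @ $15.45 + 45 @ $18.85 = $1,728.90
Total COGS = $1,658.80 + $3,689.65 + $1,900.35 + $1,728.90 = $8,977.70
Ending inventory: 73 @ $20.55 + 7 @ $18.85 = $1,632.10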